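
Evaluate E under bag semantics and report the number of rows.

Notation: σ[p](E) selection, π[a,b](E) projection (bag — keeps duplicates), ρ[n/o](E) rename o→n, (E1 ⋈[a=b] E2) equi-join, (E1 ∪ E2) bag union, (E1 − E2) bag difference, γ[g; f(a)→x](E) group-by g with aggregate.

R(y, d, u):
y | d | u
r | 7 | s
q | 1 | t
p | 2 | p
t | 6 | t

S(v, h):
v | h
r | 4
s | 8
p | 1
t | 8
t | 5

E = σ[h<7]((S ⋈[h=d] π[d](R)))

Per-node cardinality:
  S → 5
  R → 4
  π[d](R) → 4
  (S ⋈[h=d] π[d](R)) → 1
  σ[h<7]((S ⋈[h=d] π[d](R))) → 1

|E| = 1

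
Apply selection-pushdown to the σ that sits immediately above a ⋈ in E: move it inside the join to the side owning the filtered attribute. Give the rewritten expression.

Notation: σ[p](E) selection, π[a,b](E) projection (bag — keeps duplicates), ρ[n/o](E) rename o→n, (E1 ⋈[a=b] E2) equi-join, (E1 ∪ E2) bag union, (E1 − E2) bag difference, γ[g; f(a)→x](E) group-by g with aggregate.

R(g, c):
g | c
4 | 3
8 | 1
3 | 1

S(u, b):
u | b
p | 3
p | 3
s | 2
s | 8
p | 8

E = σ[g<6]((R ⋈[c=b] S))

σ filters on g, owned by the left side.
E' = (σ[g<6](R) ⋈[c=b] S)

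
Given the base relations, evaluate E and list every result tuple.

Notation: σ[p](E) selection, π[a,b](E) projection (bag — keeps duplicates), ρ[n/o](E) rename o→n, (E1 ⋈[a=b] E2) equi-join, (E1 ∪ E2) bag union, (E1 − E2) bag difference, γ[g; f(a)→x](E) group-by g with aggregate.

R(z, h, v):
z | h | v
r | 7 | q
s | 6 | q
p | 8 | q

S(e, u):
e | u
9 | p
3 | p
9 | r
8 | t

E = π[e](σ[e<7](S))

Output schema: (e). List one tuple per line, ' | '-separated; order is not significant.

Subexpression sizes:
  S → 4
  σ[e<7](S) → 1
  π[e](σ[e<7](S)) → 1

== RESULT ==
e
3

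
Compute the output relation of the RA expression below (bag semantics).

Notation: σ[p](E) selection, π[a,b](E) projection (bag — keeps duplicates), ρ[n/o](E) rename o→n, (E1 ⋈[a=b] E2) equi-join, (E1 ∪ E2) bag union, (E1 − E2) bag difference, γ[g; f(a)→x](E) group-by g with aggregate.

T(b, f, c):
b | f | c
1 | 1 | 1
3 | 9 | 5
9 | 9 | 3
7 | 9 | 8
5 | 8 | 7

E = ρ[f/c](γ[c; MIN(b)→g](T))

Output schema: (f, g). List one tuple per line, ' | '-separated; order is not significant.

Subexpression sizes:
  T → 5
  γ[c; MIN(b)→g](T) → 5
  ρ[f/c](γ[c; MIN(b)→g](T)) → 5

== RESULT ==
f | g
1 | 1
3 | 9
5 | 3
7 | 5
8 | 7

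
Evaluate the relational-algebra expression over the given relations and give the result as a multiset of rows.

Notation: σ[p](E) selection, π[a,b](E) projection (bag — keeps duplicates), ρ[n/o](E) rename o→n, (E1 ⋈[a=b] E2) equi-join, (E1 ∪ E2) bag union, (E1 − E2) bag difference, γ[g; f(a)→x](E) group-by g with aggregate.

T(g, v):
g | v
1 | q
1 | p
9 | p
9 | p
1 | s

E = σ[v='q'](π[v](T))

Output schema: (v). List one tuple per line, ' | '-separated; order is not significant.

Per-node cardinality:
  T → 5
  π[v](T) → 5
  σ[v='q'](π[v](T)) → 1

== RESULT ==
v
q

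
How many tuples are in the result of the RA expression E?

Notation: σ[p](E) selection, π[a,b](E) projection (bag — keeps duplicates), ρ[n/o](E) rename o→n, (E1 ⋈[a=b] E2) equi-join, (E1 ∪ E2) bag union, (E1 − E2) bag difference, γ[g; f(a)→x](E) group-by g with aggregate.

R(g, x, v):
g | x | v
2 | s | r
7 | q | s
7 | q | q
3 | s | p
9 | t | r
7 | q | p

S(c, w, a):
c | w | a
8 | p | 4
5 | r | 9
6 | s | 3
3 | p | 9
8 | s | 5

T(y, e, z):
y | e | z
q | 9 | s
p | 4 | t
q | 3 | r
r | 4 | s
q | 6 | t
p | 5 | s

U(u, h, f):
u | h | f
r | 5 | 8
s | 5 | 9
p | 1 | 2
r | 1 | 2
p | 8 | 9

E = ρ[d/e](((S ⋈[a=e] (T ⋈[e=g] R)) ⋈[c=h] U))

Stepwise |·|:
  S → 5
  T → 6
  R → 6
  (T ⋈[e=g] R) → 2
  (S ⋈[a=e] (T ⋈[e=g] R)) → 3
  U → 5
  ((S ⋈[a=e] (T ⋈[e=g] R)) ⋈[c=h] U) → 2
  ρ[d/e](((S ⋈[a=e] (T ⋈[e=g] R)) ⋈[c=h] U)) → 2

|E| = 2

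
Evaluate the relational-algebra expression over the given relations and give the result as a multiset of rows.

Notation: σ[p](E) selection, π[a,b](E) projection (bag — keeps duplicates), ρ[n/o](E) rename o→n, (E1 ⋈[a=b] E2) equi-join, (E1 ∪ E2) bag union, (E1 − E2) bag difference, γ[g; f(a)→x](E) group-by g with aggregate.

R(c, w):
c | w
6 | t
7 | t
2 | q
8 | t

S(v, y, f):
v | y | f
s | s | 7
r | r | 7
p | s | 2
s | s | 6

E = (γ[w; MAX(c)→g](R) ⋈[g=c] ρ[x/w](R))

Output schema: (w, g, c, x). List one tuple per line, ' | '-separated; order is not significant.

Per-node cardinality:
  R → 4
  γ[w; MAX(c)→g](R) → 2
  R → 4
  ρ[x/w](R) → 4
  (γ[w; MAX(c)→g](R) ⋈[g=c] ρ[x/w](R)) → 2

== RESULT ==
w | g | c | x
q | 2 | 2 | q
t | 8 | 8 | t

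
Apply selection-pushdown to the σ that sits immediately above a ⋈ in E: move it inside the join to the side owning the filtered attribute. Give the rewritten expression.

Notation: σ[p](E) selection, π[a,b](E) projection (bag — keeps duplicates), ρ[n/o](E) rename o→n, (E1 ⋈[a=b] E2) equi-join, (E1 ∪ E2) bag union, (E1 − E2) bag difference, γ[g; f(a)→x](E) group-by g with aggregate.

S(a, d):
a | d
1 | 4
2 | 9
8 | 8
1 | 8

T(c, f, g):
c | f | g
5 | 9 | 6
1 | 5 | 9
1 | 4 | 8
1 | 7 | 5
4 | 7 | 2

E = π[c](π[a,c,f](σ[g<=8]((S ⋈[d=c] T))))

σ filters on g, owned by the right side.
E' = π[c](π[a,c,f]((S ⋈[d=c] σ[g<=8](T))))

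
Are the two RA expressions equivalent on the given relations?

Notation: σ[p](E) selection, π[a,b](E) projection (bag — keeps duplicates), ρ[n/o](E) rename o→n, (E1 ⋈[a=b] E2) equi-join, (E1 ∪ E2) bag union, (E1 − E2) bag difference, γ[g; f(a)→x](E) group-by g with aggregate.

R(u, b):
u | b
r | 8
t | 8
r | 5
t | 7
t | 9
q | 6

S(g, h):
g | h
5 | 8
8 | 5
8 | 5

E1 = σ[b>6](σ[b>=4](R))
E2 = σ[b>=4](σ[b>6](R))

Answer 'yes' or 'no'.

E1 subexpression sizes:
  R → 6
  σ[b>=4](R) → 6
  σ[b>6](σ[b>=4](R)) → 4
E2 subexpression sizes:
  R → 6
  σ[b>6](R) → 4
  σ[b>=4](σ[b>6](R)) → 4

E1 and E2 produce the same multiset:
u | b
r | 8
t | 7
t | 8
t | 9

yes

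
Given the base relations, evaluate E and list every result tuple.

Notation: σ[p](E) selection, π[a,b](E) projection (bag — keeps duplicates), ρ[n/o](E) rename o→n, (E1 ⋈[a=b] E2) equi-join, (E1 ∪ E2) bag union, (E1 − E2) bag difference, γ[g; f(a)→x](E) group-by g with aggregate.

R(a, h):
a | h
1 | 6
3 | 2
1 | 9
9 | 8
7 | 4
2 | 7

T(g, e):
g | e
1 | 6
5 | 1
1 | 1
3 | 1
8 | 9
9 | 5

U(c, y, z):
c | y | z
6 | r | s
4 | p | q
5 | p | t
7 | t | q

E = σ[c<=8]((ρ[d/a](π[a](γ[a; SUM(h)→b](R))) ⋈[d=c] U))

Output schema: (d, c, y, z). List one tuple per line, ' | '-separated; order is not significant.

Stepwise |·|:
  R → 6
  γ[a; SUM(h)→b](R) → 5
  π[a](γ[a; SUM(h)→b](R)) → 5
  ρ[d/a](π[a](γ[a; SUM(h)→b](R))) → 5
  U → 4
  (ρ[d/a](π[a](γ[a; SUM(h)→b](R))) ⋈[d=c] U) → 1
  σ[c<=8]((ρ[d/a](π[a](γ[a; SUM(h)→b](R))) ⋈[d=c] U)) → 1

== RESULT ==
d | c | y | z
7 | 7 | t | q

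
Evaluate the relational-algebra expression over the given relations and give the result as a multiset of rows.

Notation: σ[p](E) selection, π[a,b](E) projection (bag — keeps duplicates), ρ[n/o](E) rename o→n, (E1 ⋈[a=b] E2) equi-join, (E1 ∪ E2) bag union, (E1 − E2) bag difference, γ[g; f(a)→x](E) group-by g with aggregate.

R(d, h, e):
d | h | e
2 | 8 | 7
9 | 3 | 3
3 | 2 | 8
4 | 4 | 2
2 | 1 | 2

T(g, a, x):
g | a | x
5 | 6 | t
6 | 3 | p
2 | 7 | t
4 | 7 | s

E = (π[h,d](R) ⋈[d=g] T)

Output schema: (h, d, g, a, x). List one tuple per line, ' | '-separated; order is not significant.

Per-node cardinality:
  R → 5
  π[h,d](R) → 5
  T → 4
  (π[h,d](R) ⋈[d=g] T) → 3

== RESULT ==
h | d | g | a | x
1 | 2 | 2 | 7 | t
4 | 4 | 4 | 7 | s
8 | 2 | 2 | 7 | t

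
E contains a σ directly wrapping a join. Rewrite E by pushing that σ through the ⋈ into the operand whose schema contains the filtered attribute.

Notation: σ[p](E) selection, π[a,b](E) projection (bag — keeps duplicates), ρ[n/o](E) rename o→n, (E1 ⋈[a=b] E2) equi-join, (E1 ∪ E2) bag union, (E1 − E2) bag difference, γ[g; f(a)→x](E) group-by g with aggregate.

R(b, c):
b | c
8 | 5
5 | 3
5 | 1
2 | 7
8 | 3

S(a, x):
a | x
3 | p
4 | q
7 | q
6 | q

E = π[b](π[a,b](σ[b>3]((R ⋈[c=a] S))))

σ filters on b, owned by the left side.
E' = π[b](π[a,b]((σ[b>3](R) ⋈[c=a] S)))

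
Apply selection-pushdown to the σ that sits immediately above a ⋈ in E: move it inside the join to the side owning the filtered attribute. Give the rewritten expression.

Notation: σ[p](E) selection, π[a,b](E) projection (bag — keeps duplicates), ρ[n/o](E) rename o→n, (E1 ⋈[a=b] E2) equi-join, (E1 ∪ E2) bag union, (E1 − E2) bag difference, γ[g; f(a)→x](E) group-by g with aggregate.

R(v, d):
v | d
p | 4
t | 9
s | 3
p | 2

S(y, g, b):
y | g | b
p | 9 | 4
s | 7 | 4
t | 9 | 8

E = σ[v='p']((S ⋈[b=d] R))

σ filters on v, owned by the right side.
E' = (S ⋈[b=d] σ[v='p'](R))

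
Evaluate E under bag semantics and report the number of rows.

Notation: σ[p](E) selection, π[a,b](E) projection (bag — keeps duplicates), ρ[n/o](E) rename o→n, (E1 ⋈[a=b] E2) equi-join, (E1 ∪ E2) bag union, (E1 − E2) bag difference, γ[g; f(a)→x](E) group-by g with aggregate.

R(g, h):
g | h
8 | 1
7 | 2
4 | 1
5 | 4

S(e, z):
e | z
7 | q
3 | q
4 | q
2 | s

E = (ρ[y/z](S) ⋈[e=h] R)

Per-node cardinality:
  S → 4
  ρ[y/z](S) → 4
  R → 4
  (ρ[y/z](S) ⋈[e=h] R) → 2

|E| = 2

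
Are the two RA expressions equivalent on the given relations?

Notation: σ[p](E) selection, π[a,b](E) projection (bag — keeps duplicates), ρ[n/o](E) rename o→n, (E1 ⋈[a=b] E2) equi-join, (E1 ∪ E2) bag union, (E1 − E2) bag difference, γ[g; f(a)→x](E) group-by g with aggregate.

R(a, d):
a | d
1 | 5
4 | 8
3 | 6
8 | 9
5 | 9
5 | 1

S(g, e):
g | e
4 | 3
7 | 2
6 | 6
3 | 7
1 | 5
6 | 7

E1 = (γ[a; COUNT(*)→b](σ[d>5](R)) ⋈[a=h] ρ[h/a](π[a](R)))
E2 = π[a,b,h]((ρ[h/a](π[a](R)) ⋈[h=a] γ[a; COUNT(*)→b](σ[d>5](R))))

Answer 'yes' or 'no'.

E1 stepwise |·|:
  R → 6
  σ[d>5](R) → 4
  γ[a; COUNT(*)→b](σ[d>5](R)) → 4
  R → 6
  π[a](R) → 6
  ρ[h/a](π[a](R)) → 6
  (γ[a; COUNT(*)→b](σ[d>5](R)) ⋈[a=h] ρ[h/a](π[a](R))) → 5
E2 stepwise |·|:
  R → 6
  π[a](R) → 6
  ρ[h/a](π[a](R)) → 6
  R → 6
  σ[d>5](R) → 4
  γ[a; COUNT(*)→b](σ[d>5](R)) → 4
  (ρ[h/a](π[a](R)) ⋈[h=a] γ[a; COUNT(*)→b](σ[d>5](R))) → 5
  π[a,b,h]((ρ[h/a](π[a](R)) ⋈[h=a] γ[a; COUNT(*)→b](σ[d>5](R)))) → 5

E1 and E2 produce the same multiset:
a | b | h
3 | 1 | 3
4 | 1 | 4
5 | 1 | 5
5 | 1 | 5
8 | 1 | 8

yes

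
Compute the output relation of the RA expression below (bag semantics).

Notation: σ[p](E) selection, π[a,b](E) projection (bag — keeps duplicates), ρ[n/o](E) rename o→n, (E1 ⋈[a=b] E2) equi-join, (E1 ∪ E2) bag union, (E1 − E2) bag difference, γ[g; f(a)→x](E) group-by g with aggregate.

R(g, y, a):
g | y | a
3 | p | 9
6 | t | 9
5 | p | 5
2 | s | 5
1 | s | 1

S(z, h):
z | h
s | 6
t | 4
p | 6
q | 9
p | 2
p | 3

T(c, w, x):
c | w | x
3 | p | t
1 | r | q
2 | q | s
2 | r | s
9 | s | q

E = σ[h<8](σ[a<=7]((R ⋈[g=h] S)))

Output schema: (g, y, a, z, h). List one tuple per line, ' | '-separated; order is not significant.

Stepwise |·|:
  R → 5
  S → 6
  (R ⋈[g=h] S) → 4
  σ[a<=7]((R ⋈[g=h] S)) → 1
  σ[h<8](σ[a<=7]((R ⋈[g=h] S))) → 1

== RESULT ==
g | y | a | z | h
2 | s | 5 | p | 2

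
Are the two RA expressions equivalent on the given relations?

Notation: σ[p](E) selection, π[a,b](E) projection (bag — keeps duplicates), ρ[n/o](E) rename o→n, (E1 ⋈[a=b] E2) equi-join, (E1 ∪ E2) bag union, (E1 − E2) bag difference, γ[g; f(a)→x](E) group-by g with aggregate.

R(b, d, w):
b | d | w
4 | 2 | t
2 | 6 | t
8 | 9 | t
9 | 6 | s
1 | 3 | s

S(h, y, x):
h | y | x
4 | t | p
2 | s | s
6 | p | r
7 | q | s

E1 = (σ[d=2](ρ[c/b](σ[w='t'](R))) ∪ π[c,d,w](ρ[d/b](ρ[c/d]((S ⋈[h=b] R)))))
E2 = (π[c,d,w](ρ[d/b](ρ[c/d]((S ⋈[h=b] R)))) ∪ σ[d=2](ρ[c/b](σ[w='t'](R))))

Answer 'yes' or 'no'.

E1 stepwise |·|:
  R → 5
  σ[w='t'](R) → 3
  ρ[c/b](σ[w='t'](R)) → 3
  σ[d=2](ρ[c/b](σ[w='t'](R))) → 1
  S → 4
  R → 5
  (S ⋈[h=b] R) → 2
  ρ[c/d]((S ⋈[h=b] R)) → 2
  ρ[d/b](ρ[c/d]((S ⋈[h=b] R))) → 2
  π[c,d,w](ρ[d/b](ρ[c/d]((S ⋈[h=b] R)))) → 2
  (σ[d=2](ρ[c/b](σ[w='t'](R))) ∪ π[c,d,w](ρ[d/b](ρ[c/d]((S ⋈[h=b] R))))) → 3
E2 stepwise |·|:
  S → 4
  R → 5
  (S ⋈[h=b] R) → 2
  ρ[c/d]((S ⋈[h=b] R)) → 2
  ρ[d/b](ρ[c/d]((S ⋈[h=b] R))) → 2
  π[c,d,w](ρ[d/b](ρ[c/d]((S ⋈[h=b] R)))) → 2
  R → 5
  σ[w='t'](R) → 3
  ρ[c/b](σ[w='t'](R)) → 3
  σ[d=2](ρ[c/b](σ[w='t'](R))) → 1
  (π[c,d,w](ρ[d/b](ρ[c/d]((S ⋈[h=b] R)))) ∪ σ[d=2](ρ[c/b](σ[w='t'](R)))) → 3

E1 and E2 produce the same multiset:
c | d | w
2 | 4 | t
4 | 2 | t
6 | 2 | t

yes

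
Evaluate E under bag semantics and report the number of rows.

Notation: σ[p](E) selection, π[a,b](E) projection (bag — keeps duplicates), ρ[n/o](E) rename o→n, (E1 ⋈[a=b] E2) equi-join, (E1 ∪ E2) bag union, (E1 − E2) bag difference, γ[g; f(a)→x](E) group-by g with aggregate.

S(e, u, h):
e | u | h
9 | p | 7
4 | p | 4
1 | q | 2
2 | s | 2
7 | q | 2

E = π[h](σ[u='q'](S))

Stepwise |·|:
  S → 5
  σ[u='q'](S) → 2
  π[h](σ[u='q'](S)) → 2

|E| = 2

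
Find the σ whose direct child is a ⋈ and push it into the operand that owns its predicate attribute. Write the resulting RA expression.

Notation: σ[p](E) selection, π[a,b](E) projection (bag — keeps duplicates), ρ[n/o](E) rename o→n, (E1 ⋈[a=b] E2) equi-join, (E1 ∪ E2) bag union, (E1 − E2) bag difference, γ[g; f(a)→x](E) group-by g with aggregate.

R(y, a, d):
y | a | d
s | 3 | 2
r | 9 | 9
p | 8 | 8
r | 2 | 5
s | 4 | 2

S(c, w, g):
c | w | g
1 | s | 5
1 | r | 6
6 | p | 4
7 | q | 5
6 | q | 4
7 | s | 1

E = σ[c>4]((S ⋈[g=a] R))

σ filters on c, owned by the left side.
E' = (σ[c>4](S) ⋈[g=a] R)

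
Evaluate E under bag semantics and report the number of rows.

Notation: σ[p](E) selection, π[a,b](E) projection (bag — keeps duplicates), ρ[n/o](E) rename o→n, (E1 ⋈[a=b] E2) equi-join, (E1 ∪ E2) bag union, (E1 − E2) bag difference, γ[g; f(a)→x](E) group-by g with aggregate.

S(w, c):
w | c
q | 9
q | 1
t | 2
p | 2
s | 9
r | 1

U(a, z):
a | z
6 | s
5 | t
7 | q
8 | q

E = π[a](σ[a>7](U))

Row counts bottom-up:
  U → 4
  σ[a>7](U) → 1
  π[a](σ[a>7](U)) → 1

|E| = 1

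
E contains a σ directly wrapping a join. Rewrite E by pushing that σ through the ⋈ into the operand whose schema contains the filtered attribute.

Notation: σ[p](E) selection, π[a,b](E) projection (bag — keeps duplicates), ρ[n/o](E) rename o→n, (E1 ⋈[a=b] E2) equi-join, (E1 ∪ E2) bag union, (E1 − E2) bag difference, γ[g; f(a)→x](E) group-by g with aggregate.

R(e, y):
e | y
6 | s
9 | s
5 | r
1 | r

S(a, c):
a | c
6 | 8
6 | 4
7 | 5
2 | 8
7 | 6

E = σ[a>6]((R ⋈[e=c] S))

σ filters on a, owned by the right side.
E' = (R ⋈[e=c] σ[a>6](S))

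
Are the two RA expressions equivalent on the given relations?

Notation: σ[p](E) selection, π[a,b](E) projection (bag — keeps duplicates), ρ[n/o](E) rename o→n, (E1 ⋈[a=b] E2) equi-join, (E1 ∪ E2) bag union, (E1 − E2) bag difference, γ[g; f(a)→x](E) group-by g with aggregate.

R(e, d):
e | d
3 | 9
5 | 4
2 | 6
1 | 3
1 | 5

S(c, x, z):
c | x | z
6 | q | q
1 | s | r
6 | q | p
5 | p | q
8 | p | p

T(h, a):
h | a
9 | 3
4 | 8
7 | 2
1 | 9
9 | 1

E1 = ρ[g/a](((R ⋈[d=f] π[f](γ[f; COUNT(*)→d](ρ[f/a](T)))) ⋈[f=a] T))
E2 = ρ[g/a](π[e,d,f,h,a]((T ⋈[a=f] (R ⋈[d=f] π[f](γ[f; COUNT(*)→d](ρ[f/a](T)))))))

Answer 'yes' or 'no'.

E1 row counts bottom-up:
  R → 5
  T → 5
  ρ[f/a](T) → 5
  γ[f; COUNT(*)→d](ρ[f/a](T)) → 5
  π[f](γ[f; COUNT(*)→d](ρ[f/a](T))) → 5
  (R ⋈[d=f] π[f](γ[f; COUNT(*)→d](ρ[f/a](T)))) → 2
  T → 5
  ((R ⋈[d=f] π[f](γ[f; COUNT(*)→d](ρ[f/a](T)))) ⋈[f=a] T) → 2
  ρ[g/a](((R ⋈[d=f] π[f](γ[f; COUNT(*)→d](ρ[f/a](T)))) ⋈[f=a] T)) → 2
E2 row counts bottom-up:
  T → 5
  R → 5
  T → 5
  ρ[f/a](T) → 5
  γ[f; COUNT(*)→d](ρ[f/a](T)) → 5
  π[f](γ[f; COUNT(*)→d](ρ[f/a](T))) → 5
  (R ⋈[d=f] π[f](γ[f; COUNT(*)→d](ρ[f/a](T)))) → 2
  (T ⋈[a=f] (R ⋈[d=f] π[f](γ[f; COUNT(*)→d](ρ[f/a](T))))) → 2
  π[e,d,f,h,a]((T ⋈[a=f] (R ⋈[d=f] π[f](γ[f; COUNT(*)→d](ρ[f/a](T)))))) → 2
  ρ[g/a](π[e,d,f,h,a]((T ⋈[a=f] (R ⋈[d=f] π[f](γ[f; COUNT(*)→d](ρ[f/a](T))))))) → 2

E1 and E2 produce the same multiset:
e | d | f | h | g
1 | 3 | 3 | 9 | 3
3 | 9 | 9 | 1 | 9

yes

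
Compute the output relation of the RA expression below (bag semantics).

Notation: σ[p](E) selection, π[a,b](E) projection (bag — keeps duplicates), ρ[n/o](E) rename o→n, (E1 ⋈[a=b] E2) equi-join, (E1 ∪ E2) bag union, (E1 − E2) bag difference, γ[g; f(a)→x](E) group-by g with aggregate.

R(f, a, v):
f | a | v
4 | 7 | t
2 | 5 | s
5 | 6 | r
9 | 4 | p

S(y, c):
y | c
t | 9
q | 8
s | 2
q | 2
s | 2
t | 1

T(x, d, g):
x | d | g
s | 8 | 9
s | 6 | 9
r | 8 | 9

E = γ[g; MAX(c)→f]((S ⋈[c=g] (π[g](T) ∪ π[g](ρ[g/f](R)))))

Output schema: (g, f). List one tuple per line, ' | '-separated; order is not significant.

Stepwise |·|:
  S → 6
  T → 3
  π[g](T) → 3
  R → 4
  ρ[g/f](R) → 4
  π[g](ρ[g/f](R)) → 4
  (π[g](T) ∪ π[g](ρ[g/f](R))) → 7
  (S ⋈[c=g] (π[g](T) ∪ π[g](ρ[g/f](R)))) → 7
  γ[g; MAX(c)→f]((S ⋈[c=g] (π[g](T) ∪ π[g](ρ[g/f](R))))) → 2

== RESULT ==
g | f
2 | 2
9 | 9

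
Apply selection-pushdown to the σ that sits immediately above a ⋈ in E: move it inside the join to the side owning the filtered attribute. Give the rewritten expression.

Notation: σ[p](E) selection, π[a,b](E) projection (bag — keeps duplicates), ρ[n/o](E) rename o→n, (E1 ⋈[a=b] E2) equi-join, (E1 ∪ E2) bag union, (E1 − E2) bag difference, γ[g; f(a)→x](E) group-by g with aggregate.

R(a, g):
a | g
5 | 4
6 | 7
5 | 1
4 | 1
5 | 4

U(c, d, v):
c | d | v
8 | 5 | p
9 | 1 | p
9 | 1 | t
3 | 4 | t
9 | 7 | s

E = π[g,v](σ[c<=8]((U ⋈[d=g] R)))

σ filters on c, owned by the left side.
E' = π[g,v]((σ[c<=8](U) ⋈[d=g] R))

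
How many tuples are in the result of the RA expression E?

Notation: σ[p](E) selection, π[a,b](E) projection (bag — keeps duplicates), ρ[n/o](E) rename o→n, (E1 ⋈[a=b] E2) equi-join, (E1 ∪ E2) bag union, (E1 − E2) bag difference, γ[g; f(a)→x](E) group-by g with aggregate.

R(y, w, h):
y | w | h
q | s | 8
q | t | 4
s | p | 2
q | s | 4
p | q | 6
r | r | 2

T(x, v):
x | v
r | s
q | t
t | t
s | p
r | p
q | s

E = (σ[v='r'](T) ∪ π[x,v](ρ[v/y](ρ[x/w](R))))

Per-node cardinality:
  T → 6
  σ[v='r'](T) → 0
  R → 6
  ρ[x/w](R) → 6
  ρ[v/y](ρ[x/w](R)) → 6
  π[x,v](ρ[v/y](ρ[x/w](R))) → 6
  (σ[v='r'](T) ∪ π[x,v](ρ[v/y](ρ[x/w](R)))) → 6

|E| = 6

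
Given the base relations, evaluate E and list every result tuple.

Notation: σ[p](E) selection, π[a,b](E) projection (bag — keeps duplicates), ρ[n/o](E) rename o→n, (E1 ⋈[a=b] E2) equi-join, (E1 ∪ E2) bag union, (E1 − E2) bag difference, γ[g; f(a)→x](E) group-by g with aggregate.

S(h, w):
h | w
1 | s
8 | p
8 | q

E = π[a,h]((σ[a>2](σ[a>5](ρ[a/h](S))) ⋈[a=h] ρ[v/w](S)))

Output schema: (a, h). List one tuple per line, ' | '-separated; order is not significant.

Stepwise |·|:
  S → 3
  ρ[a/h](S) → 3
  σ[a>5](ρ[a/h](S)) → 2
  σ[a>2](σ[a>5](ρ[a/h](S))) → 2
  S → 3
  ρ[v/w](S) → 3
  (σ[a>2](σ[a>5](ρ[a/h](S))) ⋈[a=h] ρ[v/w](S)) → 4
  π[a,h]((σ[a>2](σ[a>5](ρ[a/h](S))) ⋈[a=h] ρ[v/w](S))) → 4

== RESULT ==
a | h
8 | 8
8 | 8
8 | 8
8 | 8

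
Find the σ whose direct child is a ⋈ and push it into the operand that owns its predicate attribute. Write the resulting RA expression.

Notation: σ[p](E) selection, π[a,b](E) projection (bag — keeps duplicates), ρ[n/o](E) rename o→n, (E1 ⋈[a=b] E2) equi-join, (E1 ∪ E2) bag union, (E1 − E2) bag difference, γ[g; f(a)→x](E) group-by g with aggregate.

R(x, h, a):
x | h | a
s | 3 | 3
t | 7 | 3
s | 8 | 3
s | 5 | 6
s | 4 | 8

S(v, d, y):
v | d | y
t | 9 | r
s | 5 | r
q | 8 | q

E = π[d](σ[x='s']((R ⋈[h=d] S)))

σ filters on x, owned by the left side.
E' = π[d]((σ[x='s'](R) ⋈[h=d] S))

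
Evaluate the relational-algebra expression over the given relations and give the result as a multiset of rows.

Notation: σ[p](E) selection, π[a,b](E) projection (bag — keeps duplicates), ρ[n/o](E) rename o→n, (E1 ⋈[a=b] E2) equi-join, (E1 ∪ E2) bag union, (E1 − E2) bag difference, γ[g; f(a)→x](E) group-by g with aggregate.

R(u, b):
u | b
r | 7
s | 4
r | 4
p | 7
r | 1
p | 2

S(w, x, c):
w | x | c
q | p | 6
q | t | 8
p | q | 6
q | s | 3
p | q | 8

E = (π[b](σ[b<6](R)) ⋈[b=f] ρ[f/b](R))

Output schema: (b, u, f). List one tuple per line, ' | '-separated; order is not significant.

Row counts bottom-up:
  R → 6
  σ[b<6](R) → 4
  π[b](σ[b<6](R)) → 4
  R → 6
  ρ[f/b](R) → 6
  (π[b](σ[b<6](R)) ⋈[b=f] ρ[f/b](R)) → 6

== RESULT ==
b | u | f
1 | r | 1
2 | p | 2
4 | r | 4
4 | r | 4
4 | s | 4
4 | s | 4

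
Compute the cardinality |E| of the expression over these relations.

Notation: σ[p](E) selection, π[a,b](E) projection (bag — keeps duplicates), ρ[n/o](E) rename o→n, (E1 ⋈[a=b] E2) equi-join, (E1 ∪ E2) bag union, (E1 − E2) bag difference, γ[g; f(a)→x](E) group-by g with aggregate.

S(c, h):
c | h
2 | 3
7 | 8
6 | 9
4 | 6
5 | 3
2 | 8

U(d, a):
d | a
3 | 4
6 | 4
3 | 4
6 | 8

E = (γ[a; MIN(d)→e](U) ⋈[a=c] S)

Subexpression sizes:
  U → 4
  γ[a; MIN(d)→e](U) → 2
  S → 6
  (γ[a; MIN(d)→e](U) ⋈[a=c] S) → 1

|E| = 1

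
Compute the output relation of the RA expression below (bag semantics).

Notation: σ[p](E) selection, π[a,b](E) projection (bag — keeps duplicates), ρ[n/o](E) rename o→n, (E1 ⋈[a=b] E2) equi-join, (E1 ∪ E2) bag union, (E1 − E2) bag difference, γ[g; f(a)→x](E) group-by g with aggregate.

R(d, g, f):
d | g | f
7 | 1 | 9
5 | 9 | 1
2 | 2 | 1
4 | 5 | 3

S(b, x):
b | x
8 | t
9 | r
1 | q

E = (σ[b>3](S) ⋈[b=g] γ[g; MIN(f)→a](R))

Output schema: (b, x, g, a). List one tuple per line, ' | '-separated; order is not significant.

Per-node cardinality:
  S → 3
  σ[b>3](S) → 2
  R → 4
  γ[g; MIN(f)→a](R) → 4
  (σ[b>3](S) ⋈[b=g] γ[g; MIN(f)→a](R)) → 1

== RESULT ==
b | x | g | a
9 | r | 9 | 1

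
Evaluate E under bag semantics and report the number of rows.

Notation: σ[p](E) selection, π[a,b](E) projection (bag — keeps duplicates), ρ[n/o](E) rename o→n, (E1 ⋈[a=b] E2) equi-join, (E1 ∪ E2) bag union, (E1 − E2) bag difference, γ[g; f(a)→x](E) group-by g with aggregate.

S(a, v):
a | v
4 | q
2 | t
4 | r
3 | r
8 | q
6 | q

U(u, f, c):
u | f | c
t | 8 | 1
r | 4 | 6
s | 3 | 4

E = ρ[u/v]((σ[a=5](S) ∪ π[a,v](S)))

Per-node cardinality:
  S → 6
  σ[a=5](S) → 0
  S → 6
  π[a,v](S) → 6
  (σ[a=5](S) ∪ π[a,v](S)) → 6
  ρ[u/v]((σ[a=5](S) ∪ π[a,v](S))) → 6

|E| = 6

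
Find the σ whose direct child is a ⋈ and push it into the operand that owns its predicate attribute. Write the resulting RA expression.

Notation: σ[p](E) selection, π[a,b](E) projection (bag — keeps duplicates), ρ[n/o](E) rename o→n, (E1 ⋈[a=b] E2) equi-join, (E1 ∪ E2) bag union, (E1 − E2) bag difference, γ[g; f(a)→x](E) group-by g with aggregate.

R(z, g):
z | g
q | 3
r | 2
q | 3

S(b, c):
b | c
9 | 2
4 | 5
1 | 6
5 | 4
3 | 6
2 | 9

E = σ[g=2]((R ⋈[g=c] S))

σ filters on g, owned by the left side.
E' = (σ[g=2](R) ⋈[g=c] S)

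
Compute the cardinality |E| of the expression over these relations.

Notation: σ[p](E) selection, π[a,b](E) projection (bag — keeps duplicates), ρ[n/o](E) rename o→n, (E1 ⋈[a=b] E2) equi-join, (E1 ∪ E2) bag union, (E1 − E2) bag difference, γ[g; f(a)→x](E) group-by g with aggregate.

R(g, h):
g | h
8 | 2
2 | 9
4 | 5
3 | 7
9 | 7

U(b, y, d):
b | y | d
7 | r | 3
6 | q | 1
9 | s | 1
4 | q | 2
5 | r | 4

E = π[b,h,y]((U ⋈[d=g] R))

Stepwise |·|:
  U → 5
  R → 5
  (U ⋈[d=g] R) → 3
  π[b,h,y]((U ⋈[d=g] R)) → 3

|E| = 3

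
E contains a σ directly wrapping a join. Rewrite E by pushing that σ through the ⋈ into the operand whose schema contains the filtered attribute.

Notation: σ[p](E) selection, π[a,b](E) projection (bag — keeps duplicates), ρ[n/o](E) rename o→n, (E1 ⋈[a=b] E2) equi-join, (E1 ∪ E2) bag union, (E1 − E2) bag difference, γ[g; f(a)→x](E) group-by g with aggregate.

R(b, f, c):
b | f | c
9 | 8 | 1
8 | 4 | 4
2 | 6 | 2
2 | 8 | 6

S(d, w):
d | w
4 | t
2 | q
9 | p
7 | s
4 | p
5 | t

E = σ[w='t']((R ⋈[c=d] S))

σ filters on w, owned by the right side.
E' = (R ⋈[c=d] σ[w='t'](S))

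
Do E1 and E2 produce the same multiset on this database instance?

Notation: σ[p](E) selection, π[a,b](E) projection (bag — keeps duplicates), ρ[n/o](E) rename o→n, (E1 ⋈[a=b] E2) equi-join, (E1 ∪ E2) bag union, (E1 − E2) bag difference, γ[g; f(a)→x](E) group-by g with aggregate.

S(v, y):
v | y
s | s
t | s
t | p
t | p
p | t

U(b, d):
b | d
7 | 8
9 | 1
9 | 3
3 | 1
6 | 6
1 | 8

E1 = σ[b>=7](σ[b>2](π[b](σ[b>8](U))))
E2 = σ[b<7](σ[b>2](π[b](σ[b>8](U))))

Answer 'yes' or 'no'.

E1 per-node cardinality:
  U → 6
  σ[b>8](U) → 2
  π[b](σ[b>8](U)) → 2
  σ[b>2](π[b](σ[b>8](U))) → 2
  σ[b>=7](σ[b>2](π[b](σ[b>8](U)))) → 2
E2 per-node cardinality:
  U → 6
  σ[b>8](U) → 2
  π[b](σ[b>8](U)) → 2
  σ[b>2](π[b](σ[b>8](U))) → 2
  σ[b<7](σ[b>2](π[b](σ[b>8](U)))) → 0

E1 result:
b
9
9
E2 result:
b
(0 rows)
Witness: (9,) appears 2× in E1 but 0× in E2.

no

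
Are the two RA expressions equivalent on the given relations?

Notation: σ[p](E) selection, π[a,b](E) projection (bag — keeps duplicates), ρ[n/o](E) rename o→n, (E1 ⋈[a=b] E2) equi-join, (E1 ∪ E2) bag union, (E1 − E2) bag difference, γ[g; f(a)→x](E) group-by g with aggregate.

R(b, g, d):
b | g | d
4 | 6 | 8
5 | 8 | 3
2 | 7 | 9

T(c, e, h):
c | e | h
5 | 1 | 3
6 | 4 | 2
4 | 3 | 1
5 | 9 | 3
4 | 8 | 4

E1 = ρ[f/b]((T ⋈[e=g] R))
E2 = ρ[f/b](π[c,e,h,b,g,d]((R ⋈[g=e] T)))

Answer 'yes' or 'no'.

E1 per-node cardinality:
  T → 5
  R → 3
  (T ⋈[e=g] R) → 1
  ρ[f/b]((T ⋈[e=g] R)) → 1
E2 per-node cardinality:
  R → 3
  T → 5
  (R ⋈[g=e] T) → 1
  π[c,e,h,b,g,d]((R ⋈[g=e] T)) → 1
  ρ[f/b](π[c,e,h,b,g,d]((R ⋈[g=e] T))) → 1

E1 and E2 produce the same multiset:
c | e | h | f | g | d
4 | 8 | 4 | 5 | 8 | 3

yes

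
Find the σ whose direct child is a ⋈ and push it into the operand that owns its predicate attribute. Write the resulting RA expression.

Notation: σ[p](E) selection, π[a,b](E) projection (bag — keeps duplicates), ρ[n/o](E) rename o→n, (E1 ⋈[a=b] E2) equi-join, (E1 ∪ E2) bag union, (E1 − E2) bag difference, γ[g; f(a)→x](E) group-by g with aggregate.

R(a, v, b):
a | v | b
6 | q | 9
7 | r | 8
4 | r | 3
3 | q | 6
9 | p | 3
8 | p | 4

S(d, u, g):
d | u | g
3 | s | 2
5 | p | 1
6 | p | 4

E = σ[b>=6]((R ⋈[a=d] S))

σ filters on b, owned by the left side.
E' = (σ[b>=6](R) ⋈[a=d] S)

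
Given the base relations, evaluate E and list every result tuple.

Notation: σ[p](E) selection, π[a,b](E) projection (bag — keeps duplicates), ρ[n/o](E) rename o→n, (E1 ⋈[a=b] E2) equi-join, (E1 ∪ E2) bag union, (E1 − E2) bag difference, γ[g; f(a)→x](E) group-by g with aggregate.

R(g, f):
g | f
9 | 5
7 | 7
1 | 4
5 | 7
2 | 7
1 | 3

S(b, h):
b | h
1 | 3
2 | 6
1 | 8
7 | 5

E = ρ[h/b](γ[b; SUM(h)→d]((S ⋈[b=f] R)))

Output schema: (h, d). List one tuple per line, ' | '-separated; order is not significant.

Subexpression sizes:
  S → 4
  R → 6
  (S ⋈[b=f] R) → 3
  γ[b; SUM(h)→d]((S ⋈[b=f] R)) → 1
  ρ[h/b](γ[b; SUM(h)→d]((S ⋈[b=f] R))) → 1

== RESULT ==
h | d
7 | 15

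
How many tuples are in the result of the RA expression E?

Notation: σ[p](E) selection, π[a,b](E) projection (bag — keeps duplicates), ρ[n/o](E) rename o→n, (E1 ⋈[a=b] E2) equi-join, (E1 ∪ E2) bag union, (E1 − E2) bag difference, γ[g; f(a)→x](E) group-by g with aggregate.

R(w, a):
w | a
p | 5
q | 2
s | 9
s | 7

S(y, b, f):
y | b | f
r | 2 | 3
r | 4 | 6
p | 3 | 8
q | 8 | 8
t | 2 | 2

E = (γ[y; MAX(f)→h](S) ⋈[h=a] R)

Stepwise |·|:
  S → 5
  γ[y; MAX(f)→h](S) → 4
  R → 4
  (γ[y; MAX(f)→h](S) ⋈[h=a] R) → 1

|E| = 1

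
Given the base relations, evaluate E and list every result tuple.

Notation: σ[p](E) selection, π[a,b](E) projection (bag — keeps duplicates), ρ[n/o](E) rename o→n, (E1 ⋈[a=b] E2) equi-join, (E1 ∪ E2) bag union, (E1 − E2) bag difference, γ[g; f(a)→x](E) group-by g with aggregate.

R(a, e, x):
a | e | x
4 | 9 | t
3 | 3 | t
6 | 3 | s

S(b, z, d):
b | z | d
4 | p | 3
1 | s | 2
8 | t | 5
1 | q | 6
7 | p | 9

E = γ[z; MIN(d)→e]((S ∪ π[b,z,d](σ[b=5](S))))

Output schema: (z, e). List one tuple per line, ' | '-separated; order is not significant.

Per-node cardinality:
  S → 5
  S → 5
  σ[b=5](S) → 0
  π[b,z,d](σ[b=5](S)) → 0
  (S ∪ π[b,z,d](σ[b=5](S))) → 5
  γ[z; MIN(d)→e]((S ∪ π[b,z,d](σ[b=5](S)))) → 4

== RESULT ==
z | e
p | 3
q | 6
s | 2
t | 5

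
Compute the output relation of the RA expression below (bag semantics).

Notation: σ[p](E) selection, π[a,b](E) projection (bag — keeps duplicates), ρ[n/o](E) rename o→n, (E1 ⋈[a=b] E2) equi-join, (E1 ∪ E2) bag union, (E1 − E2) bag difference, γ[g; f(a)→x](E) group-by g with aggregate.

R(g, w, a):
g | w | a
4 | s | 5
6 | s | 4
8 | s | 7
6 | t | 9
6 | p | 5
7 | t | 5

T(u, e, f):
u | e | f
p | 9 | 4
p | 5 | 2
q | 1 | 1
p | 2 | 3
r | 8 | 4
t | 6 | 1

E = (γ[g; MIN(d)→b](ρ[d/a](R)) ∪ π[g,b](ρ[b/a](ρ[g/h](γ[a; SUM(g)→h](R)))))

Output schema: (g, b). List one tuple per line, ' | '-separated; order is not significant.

Stepwise |·|:
  R → 6
  ρ[d/a](R) → 6
  γ[g; MIN(d)→b](ρ[d/a](R)) → 4
  R → 6
  γ[a; SUM(g)→h](R) → 4
  ρ[g/h](γ[a; SUM(g)→h](R)) → 4
  ρ[b/a](ρ[g/h](γ[a; SUM(g)→h](R))) → 4
  π[g,b](ρ[b/a](ρ[g/h](γ[a; SUM(g)→h](R)))) → 4
  (γ[g; MIN(d)→b](ρ[d/a](R)) ∪ π[g,b](ρ[b/a](ρ[g/h](γ[a; SUM(g)→h](R))))) → 8

== RESULT ==
g | b
4 | 5
6 | 4
6 | 4
6 | 9
7 | 5
8 | 7
8 | 7
17 | 5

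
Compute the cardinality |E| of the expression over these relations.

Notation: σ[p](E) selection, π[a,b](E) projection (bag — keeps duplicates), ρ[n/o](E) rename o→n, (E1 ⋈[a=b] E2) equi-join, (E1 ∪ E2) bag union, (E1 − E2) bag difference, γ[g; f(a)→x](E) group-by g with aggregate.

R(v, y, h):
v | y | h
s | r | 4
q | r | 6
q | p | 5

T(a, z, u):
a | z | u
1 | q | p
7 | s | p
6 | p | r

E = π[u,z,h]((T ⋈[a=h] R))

Stepwise |·|:
  T → 3
  R → 3
  (T ⋈[a=h] R) → 1
  π[u,z,h]((T ⋈[a=h] R)) → 1

|E| = 1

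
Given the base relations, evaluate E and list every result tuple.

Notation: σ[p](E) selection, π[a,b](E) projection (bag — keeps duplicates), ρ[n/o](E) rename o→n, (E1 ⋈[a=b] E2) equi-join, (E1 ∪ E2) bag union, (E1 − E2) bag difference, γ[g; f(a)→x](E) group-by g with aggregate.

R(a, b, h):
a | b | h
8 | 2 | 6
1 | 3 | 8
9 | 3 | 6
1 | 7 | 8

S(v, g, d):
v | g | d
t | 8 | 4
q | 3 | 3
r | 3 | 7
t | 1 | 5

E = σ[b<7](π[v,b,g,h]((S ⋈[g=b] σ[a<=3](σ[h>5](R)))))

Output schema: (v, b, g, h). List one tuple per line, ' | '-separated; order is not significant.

Row counts bottom-up:
  S → 4
  R → 4
  σ[h>5](R) → 4
  σ[a<=3](σ[h>5](R)) → 2
  (S ⋈[g=b] σ[a<=3](σ[h>5](R))) → 2
  π[v,b,g,h]((S ⋈[g=b] σ[a<=3](σ[h>5](R)))) → 2
  σ[b<7](π[v,b,g,h]((S ⋈[g=b] σ[a<=3](σ[h>5](R))))) → 2

== RESULT ==
v | b | g | h
q | 3 | 3 | 8
r | 3 | 3 | 8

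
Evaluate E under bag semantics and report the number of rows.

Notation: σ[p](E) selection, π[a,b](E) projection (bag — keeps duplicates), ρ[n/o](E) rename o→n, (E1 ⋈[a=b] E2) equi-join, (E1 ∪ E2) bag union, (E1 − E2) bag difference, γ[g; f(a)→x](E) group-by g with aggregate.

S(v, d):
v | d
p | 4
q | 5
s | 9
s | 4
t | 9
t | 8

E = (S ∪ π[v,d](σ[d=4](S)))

Row counts bottom-up:
  S → 6
  S → 6
  σ[d=4](S) → 2
  π[v,d](σ[d=4](S)) → 2
  (S ∪ π[v,d](σ[d=4](S))) → 8

|E| = 8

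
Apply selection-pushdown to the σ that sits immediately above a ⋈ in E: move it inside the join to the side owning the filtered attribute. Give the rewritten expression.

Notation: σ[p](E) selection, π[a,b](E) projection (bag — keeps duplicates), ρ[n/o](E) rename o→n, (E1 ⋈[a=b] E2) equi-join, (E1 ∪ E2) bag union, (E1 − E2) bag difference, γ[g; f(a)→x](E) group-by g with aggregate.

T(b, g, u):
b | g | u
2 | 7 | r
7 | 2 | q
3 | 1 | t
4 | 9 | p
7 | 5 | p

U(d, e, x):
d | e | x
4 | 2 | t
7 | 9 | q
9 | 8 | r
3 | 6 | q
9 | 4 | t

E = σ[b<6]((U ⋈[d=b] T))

σ filters on b, owned by the right side.
E' = (U ⋈[d=b] σ[b<6](T))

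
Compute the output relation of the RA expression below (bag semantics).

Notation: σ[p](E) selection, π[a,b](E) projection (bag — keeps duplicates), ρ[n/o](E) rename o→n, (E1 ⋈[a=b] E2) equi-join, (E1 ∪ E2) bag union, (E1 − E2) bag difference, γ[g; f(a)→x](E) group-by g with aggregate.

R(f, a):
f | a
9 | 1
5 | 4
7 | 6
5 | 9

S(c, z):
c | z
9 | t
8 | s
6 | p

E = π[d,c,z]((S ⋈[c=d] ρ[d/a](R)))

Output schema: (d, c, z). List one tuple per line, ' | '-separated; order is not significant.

Per-node cardinality:
  S → 3
  R → 4
  ρ[d/a](R) → 4
  (S ⋈[c=d] ρ[d/a](R)) → 2
  π[d,c,z]((S ⋈[c=d] ρ[d/a](R))) → 2

== RESULT ==
d | c | z
6 | 6 | p
9 | 9 | t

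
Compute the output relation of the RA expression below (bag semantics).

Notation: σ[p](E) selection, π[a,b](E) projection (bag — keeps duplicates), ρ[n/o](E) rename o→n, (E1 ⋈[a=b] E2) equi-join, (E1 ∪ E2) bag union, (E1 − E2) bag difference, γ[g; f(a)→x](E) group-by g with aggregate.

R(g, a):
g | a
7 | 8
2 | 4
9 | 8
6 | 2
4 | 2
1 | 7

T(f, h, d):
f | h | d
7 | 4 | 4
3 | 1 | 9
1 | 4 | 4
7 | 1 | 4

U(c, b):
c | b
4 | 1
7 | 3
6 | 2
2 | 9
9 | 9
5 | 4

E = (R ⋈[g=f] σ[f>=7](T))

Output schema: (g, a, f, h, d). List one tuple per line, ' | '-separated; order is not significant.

Row counts bottom-up:
  R → 6
  T → 4
  σ[f>=7](T) → 2
  (R ⋈[g=f] σ[f>=7](T)) → 2

== RESULT ==
g | a | f | h | d
7 | 8 | 7 | 1 | 4
7 | 8 | 7 | 4 | 4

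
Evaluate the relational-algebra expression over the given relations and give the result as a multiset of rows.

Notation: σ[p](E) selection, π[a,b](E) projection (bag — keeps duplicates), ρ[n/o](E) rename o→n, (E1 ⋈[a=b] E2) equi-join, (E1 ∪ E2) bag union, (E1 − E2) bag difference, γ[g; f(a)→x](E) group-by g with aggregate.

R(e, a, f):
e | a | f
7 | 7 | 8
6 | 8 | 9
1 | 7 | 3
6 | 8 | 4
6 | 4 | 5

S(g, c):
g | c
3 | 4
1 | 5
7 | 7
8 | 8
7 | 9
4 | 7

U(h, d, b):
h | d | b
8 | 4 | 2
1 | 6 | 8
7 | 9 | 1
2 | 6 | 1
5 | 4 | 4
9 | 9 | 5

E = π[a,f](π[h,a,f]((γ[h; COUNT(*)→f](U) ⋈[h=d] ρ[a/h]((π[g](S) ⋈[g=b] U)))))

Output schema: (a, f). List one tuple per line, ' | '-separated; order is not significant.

Per-node cardinality:
  U → 6
  γ[h; COUNT(*)→f](U) → 6
  S → 6
  π[g](S) → 6
  U → 6
  (π[g](S) ⋈[g=b] U) → 4
  ρ[a/h]((π[g](S) ⋈[g=b] U)) → 4
  (γ[h; COUNT(*)→f](U) ⋈[h=d] ρ[a/h]((π[g](S) ⋈[g=b] U))) → 1
  π[h,a,f]((γ[h; COUNT(*)→f](U) ⋈[h=d] ρ[a/h]((π[g](S) ⋈[g=b] U)))) → 1
  π[a,f](π[h,a,f]((γ[h; COUNT(*)→f](U) ⋈[h=d] ρ[a/h]((π[g](S) ⋈[g=b] U))))) → 1

== RESULT ==
a | f
7 | 1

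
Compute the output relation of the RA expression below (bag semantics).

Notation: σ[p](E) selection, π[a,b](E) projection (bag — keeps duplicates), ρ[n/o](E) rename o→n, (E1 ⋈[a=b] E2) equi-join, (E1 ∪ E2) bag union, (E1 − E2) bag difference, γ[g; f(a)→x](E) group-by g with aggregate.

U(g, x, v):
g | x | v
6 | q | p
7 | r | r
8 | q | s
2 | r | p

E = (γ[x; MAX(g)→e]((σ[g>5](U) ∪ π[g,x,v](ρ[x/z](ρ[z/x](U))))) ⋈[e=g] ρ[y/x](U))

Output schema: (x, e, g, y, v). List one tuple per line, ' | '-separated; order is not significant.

Stepwise |·|:
  U → 4
  σ[g>5](U) → 3
  U → 4
  ρ[z/x](U) → 4
  ρ[x/z](ρ[z/x](U)) → 4
  π[g,x,v](ρ[x/z](ρ[z/x](U))) → 4
  (σ[g>5](U) ∪ π[g,x,v](ρ[x/z](ρ[z/x](U)))) → 7
  γ[x; MAX(g)→e]((σ[g>5](U) ∪ π[g,x,v](ρ[x/z](ρ[z/x](U))))) → 2
  U → 4
  ρ[y/x](U) → 4
  (γ[x; MAX(g)→e]((σ[g>5](U) ∪ π[g,x,v](ρ[x/z](ρ[z/x](U))))) ⋈[e=g] ρ[y/x](U)) → 2

== RESULT ==
x | e | g | y | v
q | 8 | 8 | q | s
r | 7 | 7 | r | r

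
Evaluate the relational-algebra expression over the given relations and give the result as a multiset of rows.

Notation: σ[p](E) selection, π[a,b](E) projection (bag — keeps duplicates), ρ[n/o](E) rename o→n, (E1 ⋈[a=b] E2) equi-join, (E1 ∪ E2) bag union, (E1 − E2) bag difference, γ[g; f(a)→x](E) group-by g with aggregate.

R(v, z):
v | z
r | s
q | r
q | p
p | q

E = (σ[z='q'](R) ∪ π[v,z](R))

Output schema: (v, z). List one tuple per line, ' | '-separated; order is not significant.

Per-node cardinality:
  R → 4
  σ[z='q'](R) → 1
  R → 4
  π[v,z](R) → 4
  (σ[z='q'](R) ∪ π[v,z](R)) → 5

== RESULT ==
v | z
p | q
p | q
q | p
q | r
r | s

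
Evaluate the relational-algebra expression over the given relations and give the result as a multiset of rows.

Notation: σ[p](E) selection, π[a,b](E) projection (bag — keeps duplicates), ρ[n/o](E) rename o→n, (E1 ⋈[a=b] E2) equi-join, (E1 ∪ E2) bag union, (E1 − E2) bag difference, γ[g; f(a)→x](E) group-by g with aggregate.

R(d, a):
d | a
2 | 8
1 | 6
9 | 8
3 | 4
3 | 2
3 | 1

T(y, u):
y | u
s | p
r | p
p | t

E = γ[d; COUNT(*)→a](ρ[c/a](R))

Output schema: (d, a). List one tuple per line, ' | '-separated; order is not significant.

Per-node cardinality:
  R → 6
  ρ[c/a](R) → 6
  γ[d; COUNT(*)→a](ρ[c/a](R)) → 4

== RESULT ==
d | a
1 | 1
2 | 1
3 | 3
9 | 1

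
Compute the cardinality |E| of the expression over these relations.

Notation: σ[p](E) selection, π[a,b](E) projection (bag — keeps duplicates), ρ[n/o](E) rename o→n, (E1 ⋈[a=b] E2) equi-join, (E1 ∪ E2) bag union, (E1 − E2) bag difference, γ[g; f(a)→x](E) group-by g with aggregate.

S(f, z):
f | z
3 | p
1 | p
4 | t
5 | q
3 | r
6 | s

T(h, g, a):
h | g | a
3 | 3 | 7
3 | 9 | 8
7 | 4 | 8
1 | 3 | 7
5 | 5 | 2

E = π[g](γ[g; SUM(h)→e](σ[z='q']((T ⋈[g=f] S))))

Subexpression sizes:
  T → 5
  S → 6
  (T ⋈[g=f] S) → 6
  σ[z='q']((T ⋈[g=f] S)) → 1
  γ[g; SUM(h)→e](σ[z='q']((T ⋈[g=f] S))) → 1
  π[g](γ[g; SUM(h)→e](σ[z='q']((T ⋈[g=f] S)))) → 1

|E| = 1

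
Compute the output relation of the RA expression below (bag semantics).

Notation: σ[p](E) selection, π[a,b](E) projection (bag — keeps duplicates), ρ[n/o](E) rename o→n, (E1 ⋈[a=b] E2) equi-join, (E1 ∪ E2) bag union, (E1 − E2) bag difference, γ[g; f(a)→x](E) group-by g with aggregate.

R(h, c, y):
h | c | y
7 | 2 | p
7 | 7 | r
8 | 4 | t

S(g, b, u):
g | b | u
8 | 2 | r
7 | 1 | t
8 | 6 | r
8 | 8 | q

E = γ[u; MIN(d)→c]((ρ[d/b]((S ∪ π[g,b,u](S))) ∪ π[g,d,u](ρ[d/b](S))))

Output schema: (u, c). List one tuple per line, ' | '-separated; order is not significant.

Row counts bottom-up:
  S → 4
  S → 4
  π[g,b,u](S) → 4
  (S ∪ π[g,b,u](S)) → 8
  ρ[d/b]((S ∪ π[g,b,u](S))) → 8
  S → 4
  ρ[d/b](S) → 4
  π[g,d,u](ρ[d/b](S)) → 4
  (ρ[d/b]((S ∪ π[g,b,u](S))) ∪ π[g,d,u](ρ[d/b](S))) → 12
  γ[u; MIN(d)→c]((ρ[d/b]((S ∪ π[g,b,u](S))) ∪ π[g,d,u](ρ[d/b](S)))) → 3

== RESULT ==
u | c
q | 8
r | 2
t | 1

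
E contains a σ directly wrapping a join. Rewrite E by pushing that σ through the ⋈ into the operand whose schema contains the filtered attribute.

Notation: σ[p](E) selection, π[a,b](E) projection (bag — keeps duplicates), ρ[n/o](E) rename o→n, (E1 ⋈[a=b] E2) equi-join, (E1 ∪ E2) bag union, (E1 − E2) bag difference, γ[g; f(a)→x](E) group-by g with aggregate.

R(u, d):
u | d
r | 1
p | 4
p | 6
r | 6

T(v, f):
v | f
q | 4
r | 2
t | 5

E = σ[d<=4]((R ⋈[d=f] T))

σ filters on d, owned by the left side.
E' = (σ[d<=4](R) ⋈[d=f] T)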